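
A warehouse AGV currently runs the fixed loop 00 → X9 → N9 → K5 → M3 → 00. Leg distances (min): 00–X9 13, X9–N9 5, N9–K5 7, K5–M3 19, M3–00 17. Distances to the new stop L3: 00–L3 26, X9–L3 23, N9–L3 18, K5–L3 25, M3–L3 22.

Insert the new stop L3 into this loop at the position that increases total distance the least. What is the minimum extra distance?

Insertion cost between consecutive stops i–j is d(i,L3) + d(L3,j) − d(i,j):
  between 00 and X9: 26 + 23 − 13 = 36
  between X9 and N9: 23 + 18 − 5 = 36
  between N9 and K5: 18 + 25 − 7 = 36
  between K5 and M3: 25 + 22 − 19 = 28
  between M3 and 00: 22 + 26 − 17 = 31
Cheapest insertion is between K5 and M3, adding 28.
New total = 61 + 28 = 89.

Minimum extra distance: 28 min, inserting L3 between K5 and M3.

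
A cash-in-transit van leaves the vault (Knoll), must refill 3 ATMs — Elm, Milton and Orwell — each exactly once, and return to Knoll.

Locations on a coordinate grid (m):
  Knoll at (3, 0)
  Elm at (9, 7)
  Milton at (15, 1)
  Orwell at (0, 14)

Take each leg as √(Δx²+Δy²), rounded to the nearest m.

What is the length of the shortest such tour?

Knoll-Elm-Milton-Orwell-Knoll: 9+8+20+14 = 51
Knoll-Elm-Orwell-Milton-Knoll: 9+11+20+12 = 52
Knoll-Milton-Elm-Orwell-Knoll: 12+8+11+14 = 45
The minimum is 45.
One optimal route: Knoll → Milton → Elm → Orwell → Knoll (or its reverse).

Shortest round trip = 45 m.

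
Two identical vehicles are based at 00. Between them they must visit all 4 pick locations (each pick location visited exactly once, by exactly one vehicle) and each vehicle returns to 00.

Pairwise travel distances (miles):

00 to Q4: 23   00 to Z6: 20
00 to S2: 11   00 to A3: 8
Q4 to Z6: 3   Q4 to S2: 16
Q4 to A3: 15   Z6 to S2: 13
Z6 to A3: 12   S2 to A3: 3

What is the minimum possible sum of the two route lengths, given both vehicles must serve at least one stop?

Minimum combined distance: 66 miles.

There are 2^3 − 1 = 7 ways to divide the 4 stops into two non-empty groups. For each, the best each vehicle can do is its own shortest tour through its group:
  {Q4} + {Z6, S2, A3}: 46 + 44 = 90
  {Z6} + {Q4, S2, A3}: 40 + 50 = 90
  {Q4, Z6} + {S2, A3}: 46 + 22 = 68
  {S2} + {Q4, Z6, A3}: 22 + 46 = 68
  {Q4, S2} + {Z6, A3}: 50 + 40 = 90
  {Z6, S2} + {Q4, A3}: 44 + 46 = 90
  … (7 splits in total)
  {Q4, Z6, S2} + {A3}: 50 + 16 = 66  ← best
Best: vehicle 1 00 → Q4 → Z6 → S2 → 00 = 50; vehicle 2 00 → A3 → 00 = 16; combined 66.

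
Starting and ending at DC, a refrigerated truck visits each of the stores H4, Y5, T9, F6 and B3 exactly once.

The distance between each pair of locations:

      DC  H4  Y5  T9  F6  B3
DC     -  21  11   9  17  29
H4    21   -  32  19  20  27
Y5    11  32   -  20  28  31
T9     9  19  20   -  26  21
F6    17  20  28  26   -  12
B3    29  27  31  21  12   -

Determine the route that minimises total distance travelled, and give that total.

Shortest round trip = 102.

There are 60 distinct closed tours to check (reversals are equivalent).
DC-H4-Y5-T9-F6-B3-DC: 21+32+20+26+12+29 = 140
DC-H4-Y5-T9-B3-F6-DC: 21+32+20+21+12+17 = 123
DC-H4-Y5-F6-T9-B3-DC: 21+32+28+26+21+29 = 157
DC-H4-Y5-F6-B3-T9-DC: 21+32+28+12+21+9 = 123
DC-H4-Y5-B3-T9-F6-DC: 21+32+31+21+26+17 = 148
DC-H4-Y5-B3-F6-T9-DC: 21+32+31+12+26+9 = 131
DC-H4-T9-Y5-F6-B3-DC: 21+19+20+28+12+29 = 129
DC-H4-T9-Y5-B3-F6-DC: 21+19+20+31+12+17 = 120
DC-H4-T9-F6-Y5-B3-DC: 21+19+26+28+31+29 = 154
DC-H4-T9-F6-B3-Y5-DC: 21+19+26+12+31+11 = 120
DC-H4-T9-B3-Y5-F6-DC: 21+19+21+31+28+17 = 137
DC-H4-T9-B3-F6-Y5-DC: 21+19+21+12+28+11 = 112
DC-H4-F6-Y5-T9-B3-DC: 21+20+28+20+21+29 = 139
DC-H4-F6-Y5-B3-T9-DC: 21+20+28+31+21+9 = 130
… (46 more)
DC-Y5-B3-F6-H4-T9-DC: 11+31+12+20+19+9 = 102  ← best
The minimum is 102.
One optimal route: DC → Y5 → B3 → F6 → H4 → T9 → DC (or its reverse).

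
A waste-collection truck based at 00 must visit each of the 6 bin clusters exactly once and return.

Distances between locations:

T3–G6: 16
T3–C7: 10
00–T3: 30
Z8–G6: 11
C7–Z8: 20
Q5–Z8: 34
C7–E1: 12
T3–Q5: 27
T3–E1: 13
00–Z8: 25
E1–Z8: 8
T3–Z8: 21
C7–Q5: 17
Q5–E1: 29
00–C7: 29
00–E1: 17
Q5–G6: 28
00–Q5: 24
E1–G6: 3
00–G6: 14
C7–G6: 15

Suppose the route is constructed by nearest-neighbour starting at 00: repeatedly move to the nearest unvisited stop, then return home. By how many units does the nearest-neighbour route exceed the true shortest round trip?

00: G6=14, E1=17, Q5=24, Z8=25, C7=29, T3=30 ⇒ G6
G6: E1=3, Z8=11, C7=15, T3=16, Q5=28 ⇒ E1
E1: Z8=8, C7=12, T3=13, Q5=29 ⇒ Z8
Z8: C7=20, T3=21, Q5=34 ⇒ C7
C7: T3=10, Q5=17 ⇒ T3
T3: Q5=27 ⇒ Q5
NN route 00 → G6 → E1 → Z8 → C7 → T3 → Q5 → 00 costs 106.
Optimal: 00 → Q5 → C7 → T3 → E1 → Z8 → G6 → 00 costs 97 (by enumerating all 360 distinct tours).
Excess = 106 − 97 = 9.

Excess over optimum: 9.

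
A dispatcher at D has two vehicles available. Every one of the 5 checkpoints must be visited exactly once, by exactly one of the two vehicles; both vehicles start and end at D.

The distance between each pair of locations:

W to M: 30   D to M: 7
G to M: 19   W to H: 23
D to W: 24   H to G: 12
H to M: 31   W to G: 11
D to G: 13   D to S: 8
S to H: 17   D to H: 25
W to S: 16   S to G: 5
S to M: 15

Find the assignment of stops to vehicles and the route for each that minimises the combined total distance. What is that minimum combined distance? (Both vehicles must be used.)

Minimum combined distance: 86.

Check every non-empty split of the stops between the two vehicles; for each half take its own optimal tour:
  {W} + {S, H, G, M}: 48 + 63 = 111
  {S} + {W, H, G, M}: 16 + 85 = 101
  {W, S} + {H, G, M}: 48 + 63 = 111
  {H} + {W, S, G, M}: 50 + 61 = 111
  {W, H} + {S, G, M}: 72 + 39 = 111
  {S, H} + {W, G, M}: 50 + 61 = 111
  … (15 splits in total)
  {W, S, H, G} + {M}: 72 + 14 = 86  ← best
Best: vehicle 1 D → W → H → G → S → D = 72; vehicle 2 D → M → D = 14; combined 86.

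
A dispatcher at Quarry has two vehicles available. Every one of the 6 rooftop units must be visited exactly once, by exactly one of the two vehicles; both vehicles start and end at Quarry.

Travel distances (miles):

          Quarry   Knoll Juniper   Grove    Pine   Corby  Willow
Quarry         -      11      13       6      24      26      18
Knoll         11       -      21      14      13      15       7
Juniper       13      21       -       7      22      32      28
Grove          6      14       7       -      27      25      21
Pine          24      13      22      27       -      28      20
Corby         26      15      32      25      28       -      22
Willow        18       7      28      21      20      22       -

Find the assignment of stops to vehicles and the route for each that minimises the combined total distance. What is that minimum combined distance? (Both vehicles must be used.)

115 miles — the smallest possible combined total.

Try each way of splitting the stops between the two vehicles (each non-empty) and, for each split, find the best tour for each vehicle:
  {Knoll} + {Juniper, Grove, Pine, Corby, Willow}: 22 + 103 = 125
  {Juniper} + {Knoll, Grove, Pine, Corby, Willow}: 26 + 97 = 123
  {Knoll, Juniper} + {Grove, Pine, Corby, Willow}: 45 + 97 = 142
  {Grove} + {Knoll, Juniper, Pine, Corby, Willow}: 12 + 103 = 115
  {Knoll, Grove} + {Juniper, Pine, Corby, Willow}: 31 + 103 = 134
  {Juniper, Grove} + {Knoll, Pine, Corby, Willow}: 26 + 92 = 118
  … (31 splits in total)
Best: vehicle 1 Quarry → Grove → Quarry = 12; vehicle 2 Quarry → Knoll → Corby → Willow → Pine → Juniper → Quarry = 103; combined 115.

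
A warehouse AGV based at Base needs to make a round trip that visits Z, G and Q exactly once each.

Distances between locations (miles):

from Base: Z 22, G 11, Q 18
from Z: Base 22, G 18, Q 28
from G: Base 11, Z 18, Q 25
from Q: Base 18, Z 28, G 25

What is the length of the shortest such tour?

75 miles — the shortest possible round trip.

There are 3 distinct closed tours to check (reversals are equivalent).
Base→Z→G→Q→Base: 22+18+25+18 = 83
Base→Z→Q→G→Base: 22+28+25+11 = 86
Base→G→Z→Q→Base: 11+18+28+18 = 75
The minimum is 75.
One optimal route: Base → G → Z → Q → Base (or its reverse).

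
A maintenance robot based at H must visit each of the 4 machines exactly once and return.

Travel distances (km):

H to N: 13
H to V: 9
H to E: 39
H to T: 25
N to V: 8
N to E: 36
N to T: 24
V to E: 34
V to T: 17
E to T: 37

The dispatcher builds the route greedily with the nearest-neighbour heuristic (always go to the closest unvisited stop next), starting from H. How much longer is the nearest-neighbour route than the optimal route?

H: V=9, N=13, T=25, E=39 ⇒ V
V: N=8, T=17, E=34 ⇒ N
N: T=24, E=36 ⇒ T
T: E=37 ⇒ E
NN route H → V → N → T → E → H costs 117.
Optimal: H → N → E → T → V → H costs 112 (by enumerating all 12 distinct tours).
Excess = 117 − 112 = 5.

Excess over optimum: 5 km.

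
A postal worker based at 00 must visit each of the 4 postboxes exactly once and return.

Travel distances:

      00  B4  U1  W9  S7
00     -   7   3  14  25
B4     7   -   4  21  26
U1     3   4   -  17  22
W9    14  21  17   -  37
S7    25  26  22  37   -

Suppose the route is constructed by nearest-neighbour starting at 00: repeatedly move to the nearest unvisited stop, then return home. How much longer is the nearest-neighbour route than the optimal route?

6 longer than the optimal tour.

From 00: U1=3, B4=7, W9=14, S7=25 → choose U1 (3).
From U1: B4=4, W9=17, S7=22 → choose B4 (4).
From B4: W9=21, S7=26 → choose W9 (21).
From W9: S7=37 → choose S7 (37).
NN route 00 → U1 → B4 → W9 → S7 → 00 costs 90.
Optimal: 00 → B4 → U1 → S7 → W9 → 00 costs 84 (by enumerating all 12 distinct tours).
Excess = 90 − 84 = 6.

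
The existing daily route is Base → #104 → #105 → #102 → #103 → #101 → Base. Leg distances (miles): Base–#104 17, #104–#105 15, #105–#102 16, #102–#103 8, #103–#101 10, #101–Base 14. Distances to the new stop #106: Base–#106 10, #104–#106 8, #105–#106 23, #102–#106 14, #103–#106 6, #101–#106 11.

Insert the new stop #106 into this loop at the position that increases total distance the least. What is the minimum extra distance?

Adding 1 miles by placing #106 on the Base–#104 leg.

Insertion cost between consecutive stops i–j is d(i,#106) + d(#106,j) − d(i,j):
  between Base and #104: 10 + 8 − 17 = 1
  between #104 and #105: 8 + 23 − 15 = 16
  between #105 and #102: 23 + 14 − 16 = 21
  between #102 and #103: 14 + 6 − 8 = 12
  between #103 and #101: 6 + 11 − 10 = 7
  between #101 and Base: 11 + 10 − 14 = 7
Cheapest insertion is between Base and #104, adding 1.
New total = 80 + 1 = 81.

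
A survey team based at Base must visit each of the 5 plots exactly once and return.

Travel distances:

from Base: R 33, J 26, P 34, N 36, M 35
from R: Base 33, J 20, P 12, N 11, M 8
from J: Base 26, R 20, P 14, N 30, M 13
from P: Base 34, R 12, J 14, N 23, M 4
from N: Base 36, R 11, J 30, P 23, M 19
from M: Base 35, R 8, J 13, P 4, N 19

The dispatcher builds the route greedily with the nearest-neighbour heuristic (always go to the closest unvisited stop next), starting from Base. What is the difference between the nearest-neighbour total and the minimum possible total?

Excess over optimum: 3.

Base: J=26, R=33, P=34, M=35, N=36 ⇒ J
J: M=13, P=14, R=20, N=30 ⇒ M
M: P=4, R=8, N=19 ⇒ P
P: R=12, N=23 ⇒ R
R: N=11 ⇒ N
NN route Base → J → M → P → R → N → Base costs 102.
Optimal: Base → J → P → M → R → N → Base costs 99 (by enumerating all 60 distinct tours).
Excess = 102 − 99 = 3.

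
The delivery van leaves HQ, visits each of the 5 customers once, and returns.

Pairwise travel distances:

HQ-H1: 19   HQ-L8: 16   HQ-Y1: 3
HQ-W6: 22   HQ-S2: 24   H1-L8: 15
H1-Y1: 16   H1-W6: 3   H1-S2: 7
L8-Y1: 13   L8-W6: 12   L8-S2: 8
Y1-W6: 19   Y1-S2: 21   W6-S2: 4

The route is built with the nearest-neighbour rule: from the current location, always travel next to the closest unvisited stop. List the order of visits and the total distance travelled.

Total distance 50 via the nearest-neighbour route HQ → Y1 → L8 → S2 → W6 → H1 → HQ.

From HQ: distances to unvisited — Y1=3, L8=16, H1=19, W6=22, S2=24. Nearest is Y1 (3).
From Y1: distances to unvisited — L8=13, H1=16, W6=19, S2=21. Nearest is L8 (13).
From L8: distances to unvisited — S2=8, W6=12, H1=15. Nearest is S2 (8).
From S2: distances to unvisited — W6=4, H1=7. Nearest is W6 (4).
From W6: distances to unvisited — H1=3. Nearest is H1 (3).
Return H1→HQ: 19.
Total = 3 + 13 + 8 + 4 + 3 + 19 = 50.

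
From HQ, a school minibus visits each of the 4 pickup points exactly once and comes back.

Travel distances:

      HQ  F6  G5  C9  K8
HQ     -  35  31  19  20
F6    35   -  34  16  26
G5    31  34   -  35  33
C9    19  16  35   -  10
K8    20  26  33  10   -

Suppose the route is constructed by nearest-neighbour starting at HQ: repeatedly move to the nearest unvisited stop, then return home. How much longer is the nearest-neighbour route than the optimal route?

HQ: C9=19, K8=20, G5=31, F6=35 ⇒ C9
C9: K8=10, F6=16, G5=35 ⇒ K8
K8: F6=26, G5=33 ⇒ F6
F6: G5=34 ⇒ G5
NN route HQ → C9 → K8 → F6 → G5 → HQ costs 120.
Optimal: HQ → G5 → F6 → C9 → K8 → HQ costs 111 (by enumerating all 12 distinct tours).
Excess = 120 − 111 = 9.

The nearest-neighbour route is 9 longer than optimal.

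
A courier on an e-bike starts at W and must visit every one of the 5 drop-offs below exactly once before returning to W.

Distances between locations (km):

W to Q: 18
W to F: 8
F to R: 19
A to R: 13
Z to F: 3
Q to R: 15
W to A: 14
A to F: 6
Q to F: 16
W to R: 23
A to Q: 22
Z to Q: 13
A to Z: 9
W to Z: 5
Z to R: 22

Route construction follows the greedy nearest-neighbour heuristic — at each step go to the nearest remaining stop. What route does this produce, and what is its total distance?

From W: distances to unvisited — Z=5, F=8, A=14, Q=18, R=23. Nearest is Z (5).
From Z: distances to unvisited — F=3, A=9, Q=13, R=22. Nearest is F (3).
From F: distances to unvisited — A=6, Q=16, R=19. Nearest is A (6).
From A: distances to unvisited — R=13, Q=22. Nearest is R (13).
From R: distances to unvisited — Q=15. Nearest is Q (15).
Return Q→W: 18.
Total = 5 + 3 + 6 + 13 + 15 + 18 = 60.

Nearest-neighbour total = 60 km; route W → Z → F → A → R → Q → W.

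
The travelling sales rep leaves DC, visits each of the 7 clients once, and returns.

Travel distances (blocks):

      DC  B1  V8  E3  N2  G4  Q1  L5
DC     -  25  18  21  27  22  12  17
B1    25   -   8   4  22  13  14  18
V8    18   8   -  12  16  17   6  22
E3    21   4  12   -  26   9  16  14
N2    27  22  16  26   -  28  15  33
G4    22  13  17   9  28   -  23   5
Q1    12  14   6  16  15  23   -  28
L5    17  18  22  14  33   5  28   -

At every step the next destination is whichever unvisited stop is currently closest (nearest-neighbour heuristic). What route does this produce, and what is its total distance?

At DC the remaining stops are Q1 12, L5 17, V8 18, E3 21, G4 22, B1 25, N2 27; go to Q1.
At Q1 the remaining stops are V8 6, B1 14, N2 15, E3 16, G4 23, L5 28; go to V8.
At V8 the remaining stops are B1 8, E3 12, N2 16, G4 17, L5 22; go to B1.
At B1 the remaining stops are E3 4, G4 13, L5 18, N2 22; go to E3.
At E3 the remaining stops are G4 9, L5 14, N2 26; go to G4.
At G4 the remaining stops are L5 5, N2 28; go to L5.
At L5 the remaining stops are N2 33; go to N2.
Return N2→DC: 27.
Total = 12 + 6 + 8 + 4 + 9 + 5 + 33 + 27 = 104.

Total distance 104 blocks via the nearest-neighbour route DC → Q1 → V8 → B1 → E3 → G4 → L5 → N2 → DC.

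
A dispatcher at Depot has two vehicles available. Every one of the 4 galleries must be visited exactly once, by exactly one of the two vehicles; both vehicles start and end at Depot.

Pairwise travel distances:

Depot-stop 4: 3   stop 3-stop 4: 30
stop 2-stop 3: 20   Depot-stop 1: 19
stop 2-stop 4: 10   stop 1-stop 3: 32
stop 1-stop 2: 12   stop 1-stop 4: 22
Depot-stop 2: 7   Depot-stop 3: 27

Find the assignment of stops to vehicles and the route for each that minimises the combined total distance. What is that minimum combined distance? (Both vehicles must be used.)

Minimum combined distance: 84.

Check every non-empty split of the stops between the two vehicles; for each half take its own optimal tour:
  {stop 1} + {stop 2, stop 3, stop 4}: 38 + 60 = 98
  {stop 2} + {stop 1, stop 3, stop 4}: 14 + 84 = 98
  {stop 1, stop 2} + {stop 3, stop 4}: 38 + 60 = 98
  {stop 3} + {stop 1, stop 2, stop 4}: 54 + 44 = 98
  {stop 1, stop 3} + {stop 2, stop 4}: 78 + 20 = 98
  {stop 2, stop 3} + {stop 1, stop 4}: 54 + 44 = 98
  … (7 splits in total)
  {stop 1, stop 2, stop 3} + {stop 4}: 78 + 6 = 84  ← best
Best: vehicle 1 Depot → stop 1 → stop 2 → stop 3 → Depot = 78; vehicle 2 Depot → stop 4 → Depot = 6; combined 84.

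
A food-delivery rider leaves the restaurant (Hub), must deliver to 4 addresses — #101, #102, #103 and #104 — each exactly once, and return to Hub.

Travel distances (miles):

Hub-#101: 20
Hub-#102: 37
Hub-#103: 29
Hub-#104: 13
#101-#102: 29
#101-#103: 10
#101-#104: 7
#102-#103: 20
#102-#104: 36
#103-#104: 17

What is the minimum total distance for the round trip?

87 miles — the shortest possible round trip.

Hub→#101→#102→#103→#104→Hub: 20+29+20+17+13 = 99
Hub→#101→#102→#104→#103→Hub: 20+29+36+17+29 = 131
Hub→#101→#103→#102→#104→Hub: 20+10+20+36+13 = 99
Hub→#101→#103→#104→#102→Hub: 20+10+17+36+37 = 120
Hub→#101→#104→#102→#103→Hub: 20+7+36+20+29 = 112
Hub→#101→#104→#103→#102→Hub: 20+7+17+20+37 = 101
Hub→#102→#101→#103→#104→Hub: 37+29+10+17+13 = 106
Hub→#102→#101→#104→#103→Hub: 37+29+7+17+29 = 119
Hub→#102→#103→#101→#104→Hub: 37+20+10+7+13 = 87
Hub→#102→#104→#101→#103→Hub: 37+36+7+10+29 = 119
Hub→#103→#101→#102→#104→Hub: 29+10+29+36+13 = 117
Hub→#103→#102→#101→#104→Hub: 29+20+29+7+13 = 98
The minimum is 87.
One optimal route: Hub → #102 → #103 → #101 → #104 → Hub (or its reverse).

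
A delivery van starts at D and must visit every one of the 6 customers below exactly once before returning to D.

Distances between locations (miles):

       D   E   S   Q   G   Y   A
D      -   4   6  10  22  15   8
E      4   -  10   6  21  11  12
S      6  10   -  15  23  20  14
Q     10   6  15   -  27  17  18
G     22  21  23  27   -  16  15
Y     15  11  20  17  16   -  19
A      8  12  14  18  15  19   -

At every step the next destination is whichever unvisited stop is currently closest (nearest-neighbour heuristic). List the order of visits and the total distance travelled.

Nearest-neighbour total = 85 miles; route D → E → Q → S → A → G → Y → D.

From D: distances to unvisited — E=4, S=6, A=8, Q=10, Y=15, G=22. Nearest is E (4).
From E: distances to unvisited — Q=6, S=10, Y=11, A=12, G=21. Nearest is Q (6).
From Q: distances to unvisited — S=15, Y=17, A=18, G=27. Nearest is S (15).
From S: distances to unvisited — A=14, Y=20, G=23. Nearest is A (14).
From A: distances to unvisited — G=15, Y=19. Nearest is G (15).
From G: distances to unvisited — Y=16. Nearest is Y (16).
Return Y→D: 15.
Total = 4 + 6 + 15 + 14 + 15 + 16 + 15 = 85.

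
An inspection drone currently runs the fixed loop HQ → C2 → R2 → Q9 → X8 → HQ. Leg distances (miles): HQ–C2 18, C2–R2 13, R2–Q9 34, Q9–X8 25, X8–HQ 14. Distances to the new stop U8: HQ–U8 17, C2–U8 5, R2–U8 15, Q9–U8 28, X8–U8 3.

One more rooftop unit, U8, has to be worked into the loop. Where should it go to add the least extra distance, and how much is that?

Insertion cost between consecutive stops i–j is d(i,U8) + d(U8,j) − d(i,j):
  between HQ and C2: 17 + 5 − 18 = 4
  between C2 and R2: 5 + 15 − 13 = 7
  between R2 and Q9: 15 + 28 − 34 = 9
  between Q9 and X8: 28 + 3 − 25 = 6
  between X8 and HQ: 3 + 17 − 14 = 6
Cheapest insertion is between HQ and C2, adding 4.
New total = 104 + 4 = 108.

Minimum extra distance: 4 miles, inserting U8 between HQ and C2.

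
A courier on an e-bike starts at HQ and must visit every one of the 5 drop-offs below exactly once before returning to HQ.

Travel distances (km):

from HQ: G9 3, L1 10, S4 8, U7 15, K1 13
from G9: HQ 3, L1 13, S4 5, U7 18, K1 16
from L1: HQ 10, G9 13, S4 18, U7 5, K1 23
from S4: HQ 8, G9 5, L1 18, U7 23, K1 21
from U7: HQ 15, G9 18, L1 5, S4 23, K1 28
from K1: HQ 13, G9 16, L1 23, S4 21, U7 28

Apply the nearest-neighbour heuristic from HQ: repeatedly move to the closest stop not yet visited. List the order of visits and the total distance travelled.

72 km along HQ → G9 → S4 → L1 → U7 → K1 → HQ.

HQ → [G9:3 / S4:8 / L1:10 / K1:13 / U7:15] → G9 (3)
G9 → [S4:5 / L1:13 / K1:16 / U7:18] → S4 (5)
S4 → [L1:18 / K1:21 / U7:23] → L1 (18)
L1 → [U7:5 / K1:23] → U7 (5)
U7 → [K1:28] → K1 (28)
Return K1→HQ: 13.
Total = 3 + 5 + 18 + 5 + 28 + 13 = 72.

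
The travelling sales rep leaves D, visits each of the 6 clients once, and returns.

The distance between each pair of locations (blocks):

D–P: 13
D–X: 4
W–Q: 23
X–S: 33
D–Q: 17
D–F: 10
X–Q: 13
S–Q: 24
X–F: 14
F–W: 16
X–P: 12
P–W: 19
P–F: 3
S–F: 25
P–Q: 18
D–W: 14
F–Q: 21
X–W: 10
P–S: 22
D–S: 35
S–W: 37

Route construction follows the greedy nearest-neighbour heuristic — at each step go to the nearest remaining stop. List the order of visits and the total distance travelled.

Total distance 110 blocks via the nearest-neighbour route D → X → W → F → P → Q → S → D.

From D: distances to unvisited — X=4, F=10, P=13, W=14, Q=17, S=35. Nearest is X (4).
From X: distances to unvisited — W=10, P=12, Q=13, F=14, S=33. Nearest is W (10).
From W: distances to unvisited — F=16, P=19, Q=23, S=37. Nearest is F (16).
From F: distances to unvisited — P=3, Q=21, S=25. Nearest is P (3).
From P: distances to unvisited — Q=18, S=22. Nearest is Q (18).
From Q: distances to unvisited — S=24. Nearest is S (24).
Return S→D: 35.
Total = 4 + 10 + 16 + 3 + 18 + 24 + 35 = 110.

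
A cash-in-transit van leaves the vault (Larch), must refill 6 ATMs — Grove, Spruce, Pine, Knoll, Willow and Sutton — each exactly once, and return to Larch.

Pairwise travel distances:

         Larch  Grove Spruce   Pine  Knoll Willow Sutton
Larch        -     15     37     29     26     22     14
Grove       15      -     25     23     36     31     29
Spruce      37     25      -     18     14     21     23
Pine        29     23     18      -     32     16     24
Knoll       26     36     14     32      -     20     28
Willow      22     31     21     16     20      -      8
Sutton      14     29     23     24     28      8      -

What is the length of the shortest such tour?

With 6 stops there are 6!/2 = 360 distinct round trips (a route and its reverse cost the same).
Larch → Grove → Spruce → Pine → Knoll → Willow → Sutton → Larch: 15+25+18+32+20+8+14 = 132
Larch → Grove → Spruce → Pine → Knoll → Sutton → Willow → Larch: 15+25+18+32+28+8+22 = 148
Larch → Grove → Spruce → Pine → Willow → Knoll → Sutton → Larch: 15+25+18+16+20+28+14 = 136
Larch → Grove → Spruce → Pine → Willow → Sutton → Knoll → Larch: 15+25+18+16+8+28+26 = 136
Larch → Grove → Spruce → Pine → Sutton → Knoll → Willow → Larch: 15+25+18+24+28+20+22 = 152
Larch → Grove → Spruce → Pine → Sutton → Willow → Knoll → Larch: 15+25+18+24+8+20+26 = 136
Larch → Grove → Spruce → Knoll → Pine → Willow → Sutton → Larch: 15+25+14+32+16+8+14 = 124
Larch → Grove → Spruce → Knoll → Pine → Sutton → Willow → Larch: 15+25+14+32+24+8+22 = 140
… (352 more)
Larch → Grove → Pine → Spruce → Knoll → Willow → Sutton → Larch: 15+23+18+14+20+8+14 = 112  ← best
The minimum is 112.
One optimal route: Larch → Grove → Pine → Spruce → Knoll → Willow → Sutton → Larch (or its reverse).

Minimum total distance: 112.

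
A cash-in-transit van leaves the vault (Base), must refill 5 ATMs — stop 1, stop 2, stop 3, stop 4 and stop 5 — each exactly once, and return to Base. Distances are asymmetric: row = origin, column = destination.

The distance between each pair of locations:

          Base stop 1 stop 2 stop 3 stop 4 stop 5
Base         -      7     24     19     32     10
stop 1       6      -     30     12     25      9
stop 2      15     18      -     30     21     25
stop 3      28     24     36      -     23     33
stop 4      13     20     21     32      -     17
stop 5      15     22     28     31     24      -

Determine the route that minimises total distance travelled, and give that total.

102 — the shortest possible round trip.

Base - stop 1 - stop 2 - stop 3 - stop 4 - stop 5 - Base: 7+30+30+23+17+15 = 122
Base - stop 1 - stop 2 - stop 3 - stop 5 - stop 4 - Base: 7+30+30+33+24+13 = 137
Base - stop 1 - stop 2 - stop 4 - stop 3 - stop 5 - Base: 7+30+21+32+33+15 = 138
Base - stop 1 - stop 2 - stop 4 - stop 5 - stop 3 - Base: 7+30+21+17+31+28 = 134
Base - stop 1 - stop 2 - stop 5 - stop 3 - stop 4 - Base: 7+30+25+31+23+13 = 129
Base - stop 1 - stop 2 - stop 5 - stop 4 - stop 3 - Base: 7+30+25+24+32+28 = 146
Base - stop 1 - stop 3 - stop 2 - stop 4 - stop 5 - Base: 7+12+36+21+17+15 = 108
Base - stop 1 - stop 3 - stop 2 - stop 5 - stop 4 - Base: 7+12+36+25+24+13 = 117
Base - stop 1 - stop 3 - stop 4 - stop 2 - stop 5 - Base: 7+12+23+21+25+15 = 103
Base - stop 1 - stop 3 - stop 4 - stop 5 - stop 2 - Base: 7+12+23+17+28+15 = 102
Base - stop 1 - stop 3 - stop 5 - stop 2 - stop 4 - Base: 7+12+33+28+21+13 = 114
Base - stop 1 - stop 3 - stop 5 - stop 4 - stop 2 - Base: 7+12+33+24+21+15 = 112
Base - stop 1 - stop 4 - stop 2 - stop 3 - stop 5 - Base: 7+25+21+30+33+15 = 131
Base - stop 1 - stop 4 - stop 2 - stop 5 - stop 3 - Base: 7+25+21+25+31+28 = 137
… (106 more)
The minimum is 102.
One optimal route: Base → stop 1 → stop 3 → stop 4 → stop 5 → stop 2 → Base.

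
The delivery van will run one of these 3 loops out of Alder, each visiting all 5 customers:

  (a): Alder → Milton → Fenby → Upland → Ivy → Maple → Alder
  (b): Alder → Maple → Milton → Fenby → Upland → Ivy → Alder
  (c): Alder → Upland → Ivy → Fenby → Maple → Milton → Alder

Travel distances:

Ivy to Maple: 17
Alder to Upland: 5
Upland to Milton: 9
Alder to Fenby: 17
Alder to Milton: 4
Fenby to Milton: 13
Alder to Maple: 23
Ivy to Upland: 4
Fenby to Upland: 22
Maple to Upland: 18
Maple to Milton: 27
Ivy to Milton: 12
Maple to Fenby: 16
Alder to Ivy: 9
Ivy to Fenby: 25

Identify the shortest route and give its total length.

81 — (c) is the shortest.

(a): 4 + 13 + 22 + 4 + 17 + 23 = 83
(b): 23 + 27 + 13 + 22 + 4 + 9 = 98
(c): 5 + 4 + 25 + 16 + 27 + 4 = 81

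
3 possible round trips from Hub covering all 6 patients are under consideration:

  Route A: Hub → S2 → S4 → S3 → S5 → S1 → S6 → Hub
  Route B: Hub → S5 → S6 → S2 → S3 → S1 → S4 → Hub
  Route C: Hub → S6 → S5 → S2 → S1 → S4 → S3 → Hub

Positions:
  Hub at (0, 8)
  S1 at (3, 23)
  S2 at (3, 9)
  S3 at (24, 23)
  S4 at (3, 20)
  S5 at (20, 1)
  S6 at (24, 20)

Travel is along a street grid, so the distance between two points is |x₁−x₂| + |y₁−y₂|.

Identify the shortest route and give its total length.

Route A: 4 + 11 + 24 + 26 + 39 + 24 + 36 = 164
Route B: 27 + 23 + 32 + 35 + 21 + 3 + 15 = 156
Route C: 36 + 23 + 25 + 14 + 3 + 24 + 39 = 164

156 — Route B is the shortest.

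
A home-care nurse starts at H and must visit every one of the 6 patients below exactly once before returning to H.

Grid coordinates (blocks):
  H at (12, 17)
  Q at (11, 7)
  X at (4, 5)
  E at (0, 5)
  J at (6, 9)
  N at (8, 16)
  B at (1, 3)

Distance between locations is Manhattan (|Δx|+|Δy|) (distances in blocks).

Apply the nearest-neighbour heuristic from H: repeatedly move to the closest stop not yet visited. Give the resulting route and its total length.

52 blocks along H → N → J → X → E → B → Q → H.

From H: distances to unvisited — N=5, Q=11, J=14, X=20, E=24, B=25. Nearest is N (5).
From N: distances to unvisited — J=9, Q=12, X=15, E=19, B=20. Nearest is J (9).
From J: distances to unvisited — X=6, Q=7, E=10, B=11. Nearest is X (6).
From X: distances to unvisited — E=4, B=5, Q=9. Nearest is E (4).
From E: distances to unvisited — B=3, Q=13. Nearest is B (3).
From B: distances to unvisited — Q=14. Nearest is Q (14).
Return Q→H: 11.
Total = 5 + 9 + 6 + 4 + 3 + 14 + 11 = 52.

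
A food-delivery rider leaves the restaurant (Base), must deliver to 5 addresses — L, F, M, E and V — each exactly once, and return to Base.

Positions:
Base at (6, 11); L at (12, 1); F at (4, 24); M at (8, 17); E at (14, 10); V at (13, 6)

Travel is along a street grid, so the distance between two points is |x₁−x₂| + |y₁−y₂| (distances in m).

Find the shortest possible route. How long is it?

There are 60 distinct closed tours to check (reversals are equivalent).
Base → L → F → M → E → V → Base: 16+31+11+13+5+12 = 88
Base → L → F → M → V → E → Base: 16+31+11+16+5+9 = 88
Base → L → F → E → M → V → Base: 16+31+24+13+16+12 = 112
Base → L → F → E → V → M → Base: 16+31+24+5+16+8 = 100
Base → L → F → V → M → E → Base: 16+31+27+16+13+9 = 112
Base → L → F → V → E → M → Base: 16+31+27+5+13+8 = 100
Base → L → M → F → E → V → Base: 16+20+11+24+5+12 = 88
Base → L → M → F → V → E → Base: 16+20+11+27+5+9 = 88
Base → L → M → E → F → V → Base: 16+20+13+24+27+12 = 112
Base → L → M → E → V → F → Base: 16+20+13+5+27+15 = 96
Base → L → M → V → F → E → Base: 16+20+16+27+24+9 = 112
Base → L → M → V → E → F → Base: 16+20+16+5+24+15 = 96
Base → L → E → F → M → V → Base: 16+11+24+11+16+12 = 90
Base → L → E → F → V → M → Base: 16+11+24+27+16+8 = 102
… (46 more)
Base → L → V → E → M → F → Base: 16+6+5+13+11+15 = 66  ← best
The minimum is 66.
One optimal route: Base → L → V → E → M → F → Base (or its reverse).

Shortest round trip = 66 m.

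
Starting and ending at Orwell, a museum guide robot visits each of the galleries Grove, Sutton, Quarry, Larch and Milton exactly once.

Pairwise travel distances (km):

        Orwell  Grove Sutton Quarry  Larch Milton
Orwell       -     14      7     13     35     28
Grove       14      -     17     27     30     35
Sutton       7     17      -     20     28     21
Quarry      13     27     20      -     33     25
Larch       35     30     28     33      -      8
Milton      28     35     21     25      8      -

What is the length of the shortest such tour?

Shortest round trip = 100 km.

Orwell-Grove-Sutton-Quarry-Larch-Milton-Orwell: 14+17+20+33+8+28 = 120
Orwell-Grove-Sutton-Quarry-Milton-Larch-Orwell: 14+17+20+25+8+35 = 119
Orwell-Grove-Sutton-Larch-Quarry-Milton-Orwell: 14+17+28+33+25+28 = 145
Orwell-Grove-Sutton-Larch-Milton-Quarry-Orwell: 14+17+28+8+25+13 = 105
Orwell-Grove-Sutton-Milton-Quarry-Larch-Orwell: 14+17+21+25+33+35 = 145
Orwell-Grove-Sutton-Milton-Larch-Quarry-Orwell: 14+17+21+8+33+13 = 106
Orwell-Grove-Quarry-Sutton-Larch-Milton-Orwell: 14+27+20+28+8+28 = 125
Orwell-Grove-Quarry-Sutton-Milton-Larch-Orwell: 14+27+20+21+8+35 = 125
Orwell-Grove-Quarry-Larch-Sutton-Milton-Orwell: 14+27+33+28+21+28 = 151
Orwell-Grove-Quarry-Larch-Milton-Sutton-Orwell: 14+27+33+8+21+7 = 110
Orwell-Grove-Quarry-Milton-Sutton-Larch-Orwell: 14+27+25+21+28+35 = 150
Orwell-Grove-Quarry-Milton-Larch-Sutton-Orwell: 14+27+25+8+28+7 = 109
Orwell-Grove-Larch-Sutton-Quarry-Milton-Orwell: 14+30+28+20+25+28 = 145
Orwell-Grove-Larch-Sutton-Milton-Quarry-Orwell: 14+30+28+21+25+13 = 131
… (46 more)
Orwell-Sutton-Grove-Larch-Milton-Quarry-Orwell: 7+17+30+8+25+13 = 100  ← best
The minimum is 100.
One optimal route: Orwell → Sutton → Grove → Larch → Milton → Quarry → Orwell (or its reverse).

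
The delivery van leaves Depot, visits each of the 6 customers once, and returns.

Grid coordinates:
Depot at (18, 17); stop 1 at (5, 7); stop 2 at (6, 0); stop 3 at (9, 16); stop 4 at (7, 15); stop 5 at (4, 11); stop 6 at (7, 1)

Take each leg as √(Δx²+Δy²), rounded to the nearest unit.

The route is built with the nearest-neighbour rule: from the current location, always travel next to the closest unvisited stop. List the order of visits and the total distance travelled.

At Depot the remaining stops are stop 3 9, stop 4 11, stop 5 15, stop 1 16, stop 6 19, stop 2 21; go to stop 3.
At stop 3 the remaining stops are stop 4 2, stop 5 7, stop 1 10, stop 6 15, stop 2 16; go to stop 4.
At stop 4 the remaining stops are stop 5 5, stop 1 8, stop 6 14, stop 2 15; go to stop 5.
At stop 5 the remaining stops are stop 1 4, stop 6 10, stop 2 11; go to stop 1.
At stop 1 the remaining stops are stop 6 6, stop 2 7; go to stop 6.
At stop 6 the remaining stops are stop 2 1; go to stop 2.
Return stop 2→Depot: 21.
Total = 9 + 2 + 5 + 4 + 6 + 1 + 21 = 48.

48 along Depot → stop 3 → stop 4 → stop 5 → stop 1 → stop 6 → stop 2 → Depot.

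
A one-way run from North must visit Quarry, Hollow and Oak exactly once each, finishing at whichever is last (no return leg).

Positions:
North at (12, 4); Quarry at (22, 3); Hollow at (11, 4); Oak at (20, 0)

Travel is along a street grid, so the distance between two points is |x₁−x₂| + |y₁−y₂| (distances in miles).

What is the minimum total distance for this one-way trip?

18 miles — the minimum one-way total.

There are 3! = 6 possible orderings.
North → Quarry → Hollow → Oak: 11+12+13 = 36
North → Quarry → Oak → Hollow: 11+5+13 = 29
North → Hollow → Quarry → Oak: 1+12+5 = 18
North → Hollow → Oak → Quarry: 1+13+5 = 19
North → Oak → Quarry → Hollow: 12+5+12 = 29
North → Oak → Hollow → Quarry: 12+13+12 = 37
The minimum is 18.
One shortest path: North → Hollow → Quarry → Oak.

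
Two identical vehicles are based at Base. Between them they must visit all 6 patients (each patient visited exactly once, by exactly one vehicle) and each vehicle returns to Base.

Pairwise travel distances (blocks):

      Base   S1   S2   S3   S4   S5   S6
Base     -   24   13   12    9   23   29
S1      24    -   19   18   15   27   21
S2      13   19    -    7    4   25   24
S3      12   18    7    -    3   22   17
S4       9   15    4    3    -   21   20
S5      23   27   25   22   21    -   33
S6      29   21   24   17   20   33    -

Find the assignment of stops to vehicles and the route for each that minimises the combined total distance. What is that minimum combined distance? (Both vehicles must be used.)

There are 2^5 − 1 = 31 ways to divide the 6 stops into two non-empty groups. For each, the best each vehicle can do is its own shortest tour through its group:
  {S1} + {S2, S3, S4, S5, S6}: 48 + 93 = 141
  {S2} + {S1, S3, S4, S5, S6}: 26 + 100 = 126
  {S1, S2} + {S3, S4, S5, S6}: 56 + 85 = 141
  {S3} + {S1, S2, S4, S5, S6}: 24 + 108 = 132
  {S1, S3} + {S2, S4, S5, S6}: 54 + 93 = 147
  {S2, S3} + {S1, S4, S5, S6}: 32 + 100 = 132
  … (31 splits in total)
Best: vehicle 1 Base → S2 → Base = 26; vehicle 2 Base → S4 → S3 → S6 → S1 → S5 → Base = 100; combined 126.

126 blocks — the smallest possible combined total.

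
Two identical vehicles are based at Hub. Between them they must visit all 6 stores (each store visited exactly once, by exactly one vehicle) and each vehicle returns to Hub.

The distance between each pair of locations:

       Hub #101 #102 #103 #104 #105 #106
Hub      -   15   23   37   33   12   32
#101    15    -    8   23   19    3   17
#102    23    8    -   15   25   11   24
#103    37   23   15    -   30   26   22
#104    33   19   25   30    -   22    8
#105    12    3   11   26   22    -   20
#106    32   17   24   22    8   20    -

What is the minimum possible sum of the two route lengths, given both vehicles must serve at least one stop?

Minimum combined distance: 125.

Check every non-empty split of the stops between the two vehicles; for each half take its own optimal tour:
  {#101} + {#102, #103, #104, #105, #106}: 30 + 101 = 131
  {#102} + {#101, #103, #104, #105, #106}: 46 + 101 = 147
  {#101, #102} + {#103, #104, #105, #106}: 46 + 101 = 147
  {#103} + {#101, #102, #104, #105, #106}: 74 + 88 = 162
  {#101, #103} + {#102, #104, #105, #106}: 75 + 88 = 163
  {#102, #103} + {#101, #104, #105, #106}: 75 + 73 = 148
  … (31 splits in total)
  {#105} + {#101, #102, #103, #104, #106}: 24 + 101 = 125  ← best
Best: vehicle 1 Hub → #105 → Hub = 24; vehicle 2 Hub → #101 → #102 → #103 → #106 → #104 → Hub = 101; combined 125.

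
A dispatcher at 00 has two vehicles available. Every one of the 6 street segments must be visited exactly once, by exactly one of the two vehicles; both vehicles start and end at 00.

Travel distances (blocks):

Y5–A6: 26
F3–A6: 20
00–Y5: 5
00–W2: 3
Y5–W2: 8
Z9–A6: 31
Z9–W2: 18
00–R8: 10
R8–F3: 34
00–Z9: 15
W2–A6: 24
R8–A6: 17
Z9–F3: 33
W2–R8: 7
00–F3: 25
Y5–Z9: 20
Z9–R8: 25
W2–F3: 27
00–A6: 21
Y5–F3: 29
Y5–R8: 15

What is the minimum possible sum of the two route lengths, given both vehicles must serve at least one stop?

Try each way of splitting the stops between the two vehicles (each non-empty) and, for each split, find the best tour for each vehicle:
  {Y5} + {Z9, W2, R8, F3, A6}: 10 + 95 = 105
  {Z9} + {Y5, W2, R8, F3, A6}: 30 + 81 = 111
  {Y5, Z9} + {W2, R8, F3, A6}: 40 + 72 = 112
  {W2} + {Y5, Z9, R8, F3, A6}: 6 + 105 = 111
  {Y5, W2} + {Z9, R8, F3, A6}: 16 + 95 = 111
  {Z9, W2} + {Y5, R8, F3, A6}: 36 + 81 = 117
  … (31 splits in total)
Best: vehicle 1 00 → Y5 → 00 = 10; vehicle 2 00 → Z9 → F3 → A6 → R8 → W2 → 00 = 95; combined 105.

105 blocks — the smallest possible combined total.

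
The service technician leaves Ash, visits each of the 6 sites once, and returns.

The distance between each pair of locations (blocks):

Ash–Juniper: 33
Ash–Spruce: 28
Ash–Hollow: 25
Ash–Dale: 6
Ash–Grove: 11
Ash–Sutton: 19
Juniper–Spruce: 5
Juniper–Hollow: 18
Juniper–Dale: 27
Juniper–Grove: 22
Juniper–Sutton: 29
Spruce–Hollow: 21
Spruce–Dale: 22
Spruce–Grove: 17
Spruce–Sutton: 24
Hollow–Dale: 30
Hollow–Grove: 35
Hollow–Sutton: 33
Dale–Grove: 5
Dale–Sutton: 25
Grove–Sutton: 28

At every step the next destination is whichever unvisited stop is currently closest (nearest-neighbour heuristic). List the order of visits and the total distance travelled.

At Ash the remaining stops are Dale 6, Grove 11, Sutton 19, Hollow 25, Spruce 28, Juniper 33; go to Dale.
At Dale the remaining stops are Grove 5, Spruce 22, Sutton 25, Juniper 27, Hollow 30; go to Grove.
At Grove the remaining stops are Spruce 17, Juniper 22, Sutton 28, Hollow 35; go to Spruce.
At Spruce the remaining stops are Juniper 5, Hollow 21, Sutton 24; go to Juniper.
At Juniper the remaining stops are Hollow 18, Sutton 29; go to Hollow.
At Hollow the remaining stops are Sutton 33; go to Sutton.
Return Sutton→Ash: 19.
Total = 6 + 5 + 17 + 5 + 18 + 33 + 19 = 103.

Total distance 103 blocks via the nearest-neighbour route Ash → Dale → Grove → Spruce → Juniper → Hollow → Sutton → Ash.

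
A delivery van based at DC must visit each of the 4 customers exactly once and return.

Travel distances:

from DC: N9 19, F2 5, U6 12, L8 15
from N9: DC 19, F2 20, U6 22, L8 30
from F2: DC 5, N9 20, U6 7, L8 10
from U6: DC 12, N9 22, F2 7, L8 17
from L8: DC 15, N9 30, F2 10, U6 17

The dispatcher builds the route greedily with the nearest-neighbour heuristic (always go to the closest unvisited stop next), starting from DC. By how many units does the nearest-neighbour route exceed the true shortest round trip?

The nearest-neighbour route is 5 longer than optimal.

From DC: F2=5, U6=12, L8=15, N9=19 → choose F2 (5).
From F2: U6=7, L8=10, N9=20 → choose U6 (7).
From U6: L8=17, N9=22 → choose L8 (17).
From L8: N9=30 → choose N9 (30).
NN route DC → F2 → U6 → L8 → N9 → DC costs 78.
Optimal: DC → N9 → U6 → F2 → L8 → DC costs 73 (by enumerating all 12 distinct tours).
Excess = 78 − 73 = 5.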